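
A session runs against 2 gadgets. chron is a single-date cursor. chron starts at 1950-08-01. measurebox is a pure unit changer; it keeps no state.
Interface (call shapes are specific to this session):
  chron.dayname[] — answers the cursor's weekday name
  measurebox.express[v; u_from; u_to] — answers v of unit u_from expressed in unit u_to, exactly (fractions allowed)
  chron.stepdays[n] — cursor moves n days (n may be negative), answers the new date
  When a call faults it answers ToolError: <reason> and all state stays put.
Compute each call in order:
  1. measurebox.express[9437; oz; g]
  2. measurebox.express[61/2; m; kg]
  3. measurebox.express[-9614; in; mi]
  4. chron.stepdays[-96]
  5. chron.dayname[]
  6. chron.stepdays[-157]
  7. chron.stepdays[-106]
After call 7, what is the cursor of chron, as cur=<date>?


Answer: cur=1949-08-07

Derivation:
$ measurebox.express v→9437 u_from→oz u_to→g
= 428055119569/1600000
$ measurebox.express v→61/2 u_from→m u_to→kg
= ToolError: incompatible units
$ measurebox.express v→-9614 u_from→in u_to→mi
= -437/2880
$ chron.stepdays n→-96
= 1950-04-27
$ chron.dayname
= Thursday
$ chron.stepdays n→-157
= 1949-11-21
$ chron.stepdays n→-106
= 1949-08-07


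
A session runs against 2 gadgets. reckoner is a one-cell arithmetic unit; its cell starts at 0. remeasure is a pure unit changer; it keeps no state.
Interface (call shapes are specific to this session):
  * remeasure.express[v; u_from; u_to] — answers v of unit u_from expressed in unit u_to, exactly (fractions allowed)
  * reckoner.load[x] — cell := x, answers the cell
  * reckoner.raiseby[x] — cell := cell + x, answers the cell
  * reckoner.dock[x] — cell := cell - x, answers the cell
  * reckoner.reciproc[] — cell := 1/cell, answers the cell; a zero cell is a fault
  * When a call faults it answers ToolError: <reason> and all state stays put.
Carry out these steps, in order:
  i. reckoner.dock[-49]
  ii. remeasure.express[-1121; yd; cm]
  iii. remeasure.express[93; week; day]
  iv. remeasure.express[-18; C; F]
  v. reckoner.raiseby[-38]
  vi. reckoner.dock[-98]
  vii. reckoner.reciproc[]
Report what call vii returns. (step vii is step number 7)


;; reckoner.dock(x→-49) ~> 49
;; remeasure.express(v→-1121, u_from→yd, u_to→cm) ~> -2562606/25
;; remeasure.express(v→93, u_from→week, u_to→day) ~> 651
;; remeasure.express(v→-18, u_from→C, u_to→F) ~> -2/5
;; reckoner.raiseby(x→-38) ~> 11
;; reckoner.dock(x→-98) ~> 109
;; reckoner.reciproc() ~> 1/109

Answer: 1/109


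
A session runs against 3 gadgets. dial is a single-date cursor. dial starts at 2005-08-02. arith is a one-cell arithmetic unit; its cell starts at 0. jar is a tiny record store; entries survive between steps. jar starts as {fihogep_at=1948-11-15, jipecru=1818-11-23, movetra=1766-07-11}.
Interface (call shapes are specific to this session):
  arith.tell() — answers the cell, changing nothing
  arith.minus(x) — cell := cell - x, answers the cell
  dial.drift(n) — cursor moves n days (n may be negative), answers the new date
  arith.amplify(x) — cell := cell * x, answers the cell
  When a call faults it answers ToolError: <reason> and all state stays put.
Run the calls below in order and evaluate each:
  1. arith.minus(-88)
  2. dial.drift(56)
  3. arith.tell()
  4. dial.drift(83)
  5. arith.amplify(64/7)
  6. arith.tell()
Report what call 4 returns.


# 1. arith.minus(x='-88') => 88
# 2. dial.drift(n='56') => 2005-09-27
# 3. arith.tell() => 88
# 4. dial.drift(n='83') => 2005-12-19
# 5. arith.amplify(x='64/7') => 5632/7
# 6. arith.tell() => 5632/7

Answer: 2005-12-19


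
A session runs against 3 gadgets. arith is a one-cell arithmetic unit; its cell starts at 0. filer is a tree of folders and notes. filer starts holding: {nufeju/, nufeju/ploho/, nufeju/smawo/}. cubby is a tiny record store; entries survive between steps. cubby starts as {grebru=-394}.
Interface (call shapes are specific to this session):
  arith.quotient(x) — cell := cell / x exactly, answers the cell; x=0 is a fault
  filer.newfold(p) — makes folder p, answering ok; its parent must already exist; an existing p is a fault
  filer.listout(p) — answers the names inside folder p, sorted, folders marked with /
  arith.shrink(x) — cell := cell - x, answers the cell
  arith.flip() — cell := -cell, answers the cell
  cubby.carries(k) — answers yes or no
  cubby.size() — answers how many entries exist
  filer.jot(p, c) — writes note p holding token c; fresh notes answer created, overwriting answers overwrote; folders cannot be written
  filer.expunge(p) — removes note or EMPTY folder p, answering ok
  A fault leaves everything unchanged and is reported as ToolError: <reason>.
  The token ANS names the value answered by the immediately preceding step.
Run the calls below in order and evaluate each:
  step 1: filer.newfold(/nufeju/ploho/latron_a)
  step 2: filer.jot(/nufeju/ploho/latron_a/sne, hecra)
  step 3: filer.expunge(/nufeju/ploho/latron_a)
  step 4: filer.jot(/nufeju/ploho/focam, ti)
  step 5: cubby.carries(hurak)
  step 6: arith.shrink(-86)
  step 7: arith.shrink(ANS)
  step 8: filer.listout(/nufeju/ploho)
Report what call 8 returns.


Answer: [focam, latron_a/]

Derivation:
Do: newfold[/nufeju/ploho/latron_a]
See: ok
Do: jot[/nufeju/ploho/latron_a/sne; hecra]
See: created
Do: expunge[/nufeju/ploho/latron_a]
See: ToolError: not empty
Do: jot[/nufeju/ploho/focam; ti]
See: created
Do: carries[hurak]
See: no
Do: shrink[-86]
See: 86
Do: shrink[ANS]
See: 0
Do: listout[/nufeju/ploho]
See: [focam, latron_a/]


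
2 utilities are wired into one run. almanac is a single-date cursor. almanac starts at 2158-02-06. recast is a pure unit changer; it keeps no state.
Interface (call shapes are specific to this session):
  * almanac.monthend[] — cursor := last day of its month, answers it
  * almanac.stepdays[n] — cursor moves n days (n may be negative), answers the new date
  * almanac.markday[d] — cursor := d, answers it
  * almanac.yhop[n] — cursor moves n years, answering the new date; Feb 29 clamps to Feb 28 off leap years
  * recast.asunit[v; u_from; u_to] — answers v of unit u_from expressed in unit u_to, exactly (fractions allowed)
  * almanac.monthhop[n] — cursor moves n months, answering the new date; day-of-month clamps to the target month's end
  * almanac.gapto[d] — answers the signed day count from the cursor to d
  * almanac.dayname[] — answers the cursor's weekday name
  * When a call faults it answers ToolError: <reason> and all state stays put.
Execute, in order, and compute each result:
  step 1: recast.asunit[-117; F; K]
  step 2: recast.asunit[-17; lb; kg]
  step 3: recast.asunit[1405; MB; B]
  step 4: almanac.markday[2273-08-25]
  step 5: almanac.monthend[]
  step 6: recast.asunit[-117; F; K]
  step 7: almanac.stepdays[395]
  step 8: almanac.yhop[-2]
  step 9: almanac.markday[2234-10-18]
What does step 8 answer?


Answer: 2272-09-30

Derivation:
→ asunit(v='-117', u_from='F', u_to='K')
← 34267/180
→ asunit(v='-17', u_from='lb', u_to='kg')
← -771107029/100000000
→ asunit(v='1405', u_from='MB', u_to='B')
← 1405000000
→ markday(d='2273-08-25')
← 2273-08-25
→ monthend()
← 2273-08-31
→ asunit(v='-117', u_from='F', u_to='K')
← 34267/180
→ stepdays(n='395')
← 2274-09-30
→ yhop(n='-2')
← 2272-09-30
→ markday(d='2234-10-18')
← 2234-10-18


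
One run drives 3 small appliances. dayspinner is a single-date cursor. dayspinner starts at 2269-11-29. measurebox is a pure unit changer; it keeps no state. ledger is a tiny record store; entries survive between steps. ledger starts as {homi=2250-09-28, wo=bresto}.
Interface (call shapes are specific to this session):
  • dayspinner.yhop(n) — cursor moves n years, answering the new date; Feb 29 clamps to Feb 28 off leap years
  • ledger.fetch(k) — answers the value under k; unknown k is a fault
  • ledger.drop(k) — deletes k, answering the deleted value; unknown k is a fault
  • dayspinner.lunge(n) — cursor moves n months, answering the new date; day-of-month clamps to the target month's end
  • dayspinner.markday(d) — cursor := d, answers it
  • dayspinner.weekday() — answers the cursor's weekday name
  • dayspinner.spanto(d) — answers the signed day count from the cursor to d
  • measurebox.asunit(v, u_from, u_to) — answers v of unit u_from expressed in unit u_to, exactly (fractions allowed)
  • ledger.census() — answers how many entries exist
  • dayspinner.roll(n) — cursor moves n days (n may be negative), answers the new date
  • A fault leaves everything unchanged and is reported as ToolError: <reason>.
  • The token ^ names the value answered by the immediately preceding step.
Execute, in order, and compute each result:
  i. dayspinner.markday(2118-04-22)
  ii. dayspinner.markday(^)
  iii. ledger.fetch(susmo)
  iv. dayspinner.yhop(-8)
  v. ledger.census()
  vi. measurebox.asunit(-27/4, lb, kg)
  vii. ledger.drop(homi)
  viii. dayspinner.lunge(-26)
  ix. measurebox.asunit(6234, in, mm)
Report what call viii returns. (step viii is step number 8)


-- dayspinner.markday(d→2118-04-22) => 2118-04-22
-- dayspinner.markday(d→^) => 2118-04-22
-- ledger.fetch(k→susmo) => ToolError: no such key susmo
-- dayspinner.yhop(n→-8) => 2110-04-22
-- ledger.census() => 2
-- measurebox.asunit(v→-27/4, u_from→lb, u_to→kg) => -1224699399/400000000
-- ledger.drop(k→homi) => 2250-09-28
-- dayspinner.lunge(n→-26) => 2108-02-22
-- measurebox.asunit(v→6234, u_from→in, u_to→mm) => 791718/5

Answer: 2108-02-22


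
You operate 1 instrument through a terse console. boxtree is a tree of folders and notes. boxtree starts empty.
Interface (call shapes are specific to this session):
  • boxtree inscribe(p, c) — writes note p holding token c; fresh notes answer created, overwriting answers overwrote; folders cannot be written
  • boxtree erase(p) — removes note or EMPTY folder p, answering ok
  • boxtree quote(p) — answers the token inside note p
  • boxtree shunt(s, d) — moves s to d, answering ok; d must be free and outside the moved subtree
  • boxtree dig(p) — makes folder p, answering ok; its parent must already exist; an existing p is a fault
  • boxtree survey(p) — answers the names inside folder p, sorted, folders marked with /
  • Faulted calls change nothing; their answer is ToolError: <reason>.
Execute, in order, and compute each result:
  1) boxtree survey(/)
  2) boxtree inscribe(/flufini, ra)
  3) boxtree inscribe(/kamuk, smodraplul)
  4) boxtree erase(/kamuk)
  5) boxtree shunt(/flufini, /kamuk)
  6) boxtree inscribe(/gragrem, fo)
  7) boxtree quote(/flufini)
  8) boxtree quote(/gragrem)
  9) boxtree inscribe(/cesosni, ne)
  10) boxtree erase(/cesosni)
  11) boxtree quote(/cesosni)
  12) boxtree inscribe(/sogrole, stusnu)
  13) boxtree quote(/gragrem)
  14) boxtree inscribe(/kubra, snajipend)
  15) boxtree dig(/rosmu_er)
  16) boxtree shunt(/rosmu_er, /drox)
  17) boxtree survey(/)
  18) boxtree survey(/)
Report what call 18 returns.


==> boxtree survey(/)
<== []
==> boxtree inscribe(/flufini, ra)
<== created
==> boxtree inscribe(/kamuk, smodraplul)
<== created
==> boxtree erase(/kamuk)
<== ok
==> boxtree shunt(/flufini, /kamuk)
<== ok
==> boxtree inscribe(/gragrem, fo)
<== created
==> boxtree quote(/flufini)
<== ToolError: not found
==> boxtree quote(/gragrem)
<== fo
==> boxtree inscribe(/cesosni, ne)
<== created
==> boxtree erase(/cesosni)
<== ok
==> boxtree quote(/cesosni)
<== ToolError: not found
==> boxtree inscribe(/sogrole, stusnu)
<== created
==> boxtree quote(/gragrem)
<== fo
==> boxtree inscribe(/kubra, snajipend)
<== created
==> boxtree dig(/rosmu_er)
<== ok
==> boxtree shunt(/rosmu_er, /drox)
<== ok
==> boxtree survey(/)
<== [drox/, gragrem, kamuk, kubra, sogrole]
==> boxtree survey(/)
<== [drox/, gragrem, kamuk, kubra, sogrole]

Answer: [drox/, gragrem, kamuk, kubra, sogrole]


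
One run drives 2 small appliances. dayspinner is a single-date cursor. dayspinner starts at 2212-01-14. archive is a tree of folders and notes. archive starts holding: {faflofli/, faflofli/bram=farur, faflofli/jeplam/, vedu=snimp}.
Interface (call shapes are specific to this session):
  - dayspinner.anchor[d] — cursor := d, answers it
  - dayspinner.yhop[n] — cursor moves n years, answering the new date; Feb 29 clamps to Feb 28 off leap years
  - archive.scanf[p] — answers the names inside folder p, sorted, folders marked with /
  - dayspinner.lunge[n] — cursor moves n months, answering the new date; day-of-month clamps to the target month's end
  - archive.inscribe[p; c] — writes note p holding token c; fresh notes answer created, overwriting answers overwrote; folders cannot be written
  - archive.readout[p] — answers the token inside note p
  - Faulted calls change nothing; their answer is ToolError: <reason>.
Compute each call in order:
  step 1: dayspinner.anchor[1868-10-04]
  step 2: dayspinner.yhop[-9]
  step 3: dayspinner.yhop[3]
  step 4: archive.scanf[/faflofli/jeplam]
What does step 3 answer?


;; 1. dayspinner.anchor(d=1868-10-04) -> 1868-10-04
;; 2. dayspinner.yhop(n=-9) -> 1859-10-04
;; 3. dayspinner.yhop(n=3) -> 1862-10-04
;; 4. archive.scanf(p=/faflofli/jeplam) -> []

Answer: 1862-10-04


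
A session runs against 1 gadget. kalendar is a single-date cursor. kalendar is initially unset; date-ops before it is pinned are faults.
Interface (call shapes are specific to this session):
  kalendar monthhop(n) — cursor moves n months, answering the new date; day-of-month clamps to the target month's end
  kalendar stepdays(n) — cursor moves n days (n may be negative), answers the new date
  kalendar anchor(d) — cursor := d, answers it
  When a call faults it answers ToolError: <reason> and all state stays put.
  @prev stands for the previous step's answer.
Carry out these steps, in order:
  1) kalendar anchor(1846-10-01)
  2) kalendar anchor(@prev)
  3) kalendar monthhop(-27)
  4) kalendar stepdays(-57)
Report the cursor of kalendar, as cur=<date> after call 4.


·→ kalendar anchor(d='1846-10-01')
·← 1846-10-01
·→ kalendar anchor(d='@prev')
·← 1846-10-01
·→ kalendar monthhop(n='-27')
·← 1844-07-01
·→ kalendar stepdays(n='-57')
·← 1844-05-05

Answer: cur=1844-05-05


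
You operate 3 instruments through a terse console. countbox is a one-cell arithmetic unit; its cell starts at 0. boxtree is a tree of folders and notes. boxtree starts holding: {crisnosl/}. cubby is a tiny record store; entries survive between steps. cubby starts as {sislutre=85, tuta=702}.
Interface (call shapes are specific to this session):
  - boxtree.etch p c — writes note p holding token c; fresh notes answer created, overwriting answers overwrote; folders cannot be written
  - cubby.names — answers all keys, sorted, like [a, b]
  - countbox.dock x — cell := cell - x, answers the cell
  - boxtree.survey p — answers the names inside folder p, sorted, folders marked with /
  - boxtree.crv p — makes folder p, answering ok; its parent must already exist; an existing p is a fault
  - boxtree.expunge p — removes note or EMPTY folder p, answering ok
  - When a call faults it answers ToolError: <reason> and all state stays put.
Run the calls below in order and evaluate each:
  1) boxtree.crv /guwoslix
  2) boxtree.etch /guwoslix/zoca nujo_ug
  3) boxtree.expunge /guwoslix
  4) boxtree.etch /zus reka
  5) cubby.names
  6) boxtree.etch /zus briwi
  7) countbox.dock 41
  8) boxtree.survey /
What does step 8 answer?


Answer: [crisnosl/, guwoslix/, zus]

Derivation:
>>> boxtree.crv p→/guwoslix
:: ok
>>> boxtree.etch p→/guwoslix/zoca c→nujo_ug
:: created
>>> boxtree.expunge p→/guwoslix
:: ToolError: not empty
>>> boxtree.etch p→/zus c→reka
:: created
>>> cubby.names
:: [sislutre, tuta]
>>> boxtree.etch p→/zus c→briwi
:: overwrote
>>> countbox.dock x→41
:: -41
>>> boxtree.survey p→/
:: [crisnosl/, guwoslix/, zus]


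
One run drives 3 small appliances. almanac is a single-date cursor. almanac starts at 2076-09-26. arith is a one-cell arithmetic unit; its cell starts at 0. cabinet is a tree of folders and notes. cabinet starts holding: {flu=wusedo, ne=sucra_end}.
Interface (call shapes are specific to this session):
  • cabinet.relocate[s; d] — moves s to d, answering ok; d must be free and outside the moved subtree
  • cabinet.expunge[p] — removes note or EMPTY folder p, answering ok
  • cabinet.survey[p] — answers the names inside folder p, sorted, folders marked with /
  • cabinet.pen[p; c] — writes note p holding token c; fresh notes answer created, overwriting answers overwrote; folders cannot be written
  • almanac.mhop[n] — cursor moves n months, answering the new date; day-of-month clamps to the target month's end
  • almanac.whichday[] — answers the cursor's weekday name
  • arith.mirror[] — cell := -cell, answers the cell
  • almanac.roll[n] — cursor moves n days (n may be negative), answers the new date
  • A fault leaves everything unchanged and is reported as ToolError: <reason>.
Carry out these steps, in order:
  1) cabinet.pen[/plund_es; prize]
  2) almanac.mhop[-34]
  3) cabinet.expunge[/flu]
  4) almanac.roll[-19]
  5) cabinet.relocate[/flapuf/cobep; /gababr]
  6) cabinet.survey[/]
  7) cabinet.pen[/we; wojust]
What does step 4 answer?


Answer: 2073-11-07

Derivation:
>>> cabinet.pen p=/plund_es c=prize
= created
>>> almanac.mhop n=-34
= 2073-11-26
>>> cabinet.expunge p=/flu
= ok
>>> almanac.roll n=-19
= 2073-11-07
>>> cabinet.relocate s=/flapuf/cobep d=/gababr
= ToolError: not found
>>> cabinet.survey p=/
= [ne, plund_es]
>>> cabinet.pen p=/we c=wojust
= created


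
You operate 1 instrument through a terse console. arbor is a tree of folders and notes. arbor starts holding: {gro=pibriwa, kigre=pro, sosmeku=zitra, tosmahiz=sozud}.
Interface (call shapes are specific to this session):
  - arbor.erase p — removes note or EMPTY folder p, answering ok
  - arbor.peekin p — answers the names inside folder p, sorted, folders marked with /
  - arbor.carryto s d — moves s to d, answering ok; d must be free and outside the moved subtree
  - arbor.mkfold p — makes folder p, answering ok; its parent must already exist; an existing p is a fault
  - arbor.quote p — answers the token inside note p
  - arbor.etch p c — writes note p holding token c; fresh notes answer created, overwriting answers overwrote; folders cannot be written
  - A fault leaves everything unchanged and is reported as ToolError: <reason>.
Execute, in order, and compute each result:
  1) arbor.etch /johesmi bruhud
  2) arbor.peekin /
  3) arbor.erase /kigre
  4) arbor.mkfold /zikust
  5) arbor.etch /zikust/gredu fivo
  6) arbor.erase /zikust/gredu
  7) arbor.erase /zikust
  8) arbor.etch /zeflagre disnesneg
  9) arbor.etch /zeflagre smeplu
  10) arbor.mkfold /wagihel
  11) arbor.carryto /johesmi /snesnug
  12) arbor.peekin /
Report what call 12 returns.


Answer: [gro, snesnug, sosmeku, tosmahiz, wagihel/, zeflagre]

Derivation:
# arbor.etch(p='/johesmi', c='bruhud') == created
# arbor.peekin(p='/') == [gro, johesmi, kigre, sosmeku, tosmahiz]
# arbor.erase(p='/kigre') == ok
# arbor.mkfold(p='/zikust') == ok
# arbor.etch(p='/zikust/gredu', c='fivo') == created
# arbor.erase(p='/zikust/gredu') == ok
# arbor.erase(p='/zikust') == ok
# arbor.etch(p='/zeflagre', c='disnesneg') == created
# arbor.etch(p='/zeflagre', c='smeplu') == overwrote
# arbor.mkfold(p='/wagihel') == ok
# arbor.carryto(s='/johesmi', d='/snesnug') == ok
# arbor.peekin(p='/') == [gro, snesnug, sosmeku, tosmahiz, wagihel/, zeflagre]


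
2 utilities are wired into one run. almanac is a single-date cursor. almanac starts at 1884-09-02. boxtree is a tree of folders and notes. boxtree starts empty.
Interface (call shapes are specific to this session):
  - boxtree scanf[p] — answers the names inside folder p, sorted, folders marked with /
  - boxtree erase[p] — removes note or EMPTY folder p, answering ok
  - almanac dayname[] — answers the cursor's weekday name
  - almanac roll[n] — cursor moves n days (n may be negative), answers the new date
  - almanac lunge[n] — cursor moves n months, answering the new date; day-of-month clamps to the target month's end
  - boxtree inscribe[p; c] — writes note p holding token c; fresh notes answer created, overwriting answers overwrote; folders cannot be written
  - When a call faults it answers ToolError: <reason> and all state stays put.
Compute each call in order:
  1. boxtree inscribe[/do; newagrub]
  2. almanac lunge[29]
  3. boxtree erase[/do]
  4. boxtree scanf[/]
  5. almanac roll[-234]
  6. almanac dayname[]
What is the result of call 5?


$ boxtree inscribe p: /do c: newagrub
:: created
$ almanac lunge n: 29
:: 1887-02-02
$ boxtree erase p: /do
:: ok
$ boxtree scanf p: /
:: []
$ almanac roll n: -234
:: 1886-06-13
$ almanac dayname
:: Sunday

Answer: 1886-06-13


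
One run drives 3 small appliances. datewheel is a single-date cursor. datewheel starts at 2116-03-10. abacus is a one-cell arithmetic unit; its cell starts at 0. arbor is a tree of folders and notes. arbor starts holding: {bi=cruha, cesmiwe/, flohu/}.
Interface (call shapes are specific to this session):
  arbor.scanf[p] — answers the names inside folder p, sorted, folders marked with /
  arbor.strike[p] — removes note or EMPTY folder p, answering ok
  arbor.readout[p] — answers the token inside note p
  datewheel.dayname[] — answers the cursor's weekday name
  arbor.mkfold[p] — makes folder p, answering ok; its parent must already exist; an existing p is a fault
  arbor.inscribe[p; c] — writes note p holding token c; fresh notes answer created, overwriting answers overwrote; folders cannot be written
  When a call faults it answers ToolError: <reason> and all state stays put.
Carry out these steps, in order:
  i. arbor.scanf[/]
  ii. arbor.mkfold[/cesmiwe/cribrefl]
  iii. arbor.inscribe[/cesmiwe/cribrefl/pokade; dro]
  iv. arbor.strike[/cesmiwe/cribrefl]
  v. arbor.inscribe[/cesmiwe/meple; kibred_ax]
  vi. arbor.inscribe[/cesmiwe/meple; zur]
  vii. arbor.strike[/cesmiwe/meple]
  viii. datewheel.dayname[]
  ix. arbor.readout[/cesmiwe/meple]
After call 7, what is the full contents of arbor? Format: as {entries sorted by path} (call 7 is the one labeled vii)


Answer: {bi=cruha, cesmiwe/, cesmiwe/cribrefl/, cesmiwe/cribrefl/pokade=dro, flohu/}

Derivation:
% 1. arbor.scanf(p='/') == [bi, cesmiwe/, flohu/]
% 2. arbor.mkfold(p='/cesmiwe/cribrefl') == ok
% 3. arbor.inscribe(p='/cesmiwe/cribrefl/pokade', c='dro') == created
% 4. arbor.strike(p='/cesmiwe/cribrefl') == ToolError: not empty
% 5. arbor.inscribe(p='/cesmiwe/meple', c='kibred_ax') == created
% 6. arbor.inscribe(p='/cesmiwe/meple', c='zur') == overwrote
% 7. arbor.strike(p='/cesmiwe/meple') == ok
% 8. datewheel.dayname() == Tuesday
% 9. arbor.readout(p='/cesmiwe/meple') == ToolError: not found


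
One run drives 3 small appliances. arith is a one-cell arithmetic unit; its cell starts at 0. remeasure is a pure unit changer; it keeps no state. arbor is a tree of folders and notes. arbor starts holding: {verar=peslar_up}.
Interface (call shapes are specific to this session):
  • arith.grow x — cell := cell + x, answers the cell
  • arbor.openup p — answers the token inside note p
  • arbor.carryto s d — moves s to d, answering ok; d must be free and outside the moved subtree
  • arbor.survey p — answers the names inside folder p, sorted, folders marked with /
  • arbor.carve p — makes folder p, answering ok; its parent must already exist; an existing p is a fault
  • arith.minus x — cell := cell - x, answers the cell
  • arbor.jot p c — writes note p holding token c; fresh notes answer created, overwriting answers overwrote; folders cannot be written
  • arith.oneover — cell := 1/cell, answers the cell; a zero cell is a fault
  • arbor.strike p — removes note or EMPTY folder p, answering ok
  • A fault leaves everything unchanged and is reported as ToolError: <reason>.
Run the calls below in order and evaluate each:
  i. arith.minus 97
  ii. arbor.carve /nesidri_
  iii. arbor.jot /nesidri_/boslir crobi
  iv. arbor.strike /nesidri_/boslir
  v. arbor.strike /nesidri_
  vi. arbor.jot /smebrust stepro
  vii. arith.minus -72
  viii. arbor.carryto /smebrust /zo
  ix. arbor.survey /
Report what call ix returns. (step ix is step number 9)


Answer: [verar, zo]

Derivation:
-> arith.minus(x→97)
<- -97
-> arbor.carve(p→/nesidri_)
<- ok
-> arbor.jot(p→/nesidri_/boslir, c→crobi)
<- created
-> arbor.strike(p→/nesidri_/boslir)
<- ok
-> arbor.strike(p→/nesidri_)
<- ok
-> arbor.jot(p→/smebrust, c→stepro)
<- created
-> arith.minus(x→-72)
<- -25
-> arbor.carryto(s→/smebrust, d→/zo)
<- ok
-> arbor.survey(p→/)
<- [verar, zo]


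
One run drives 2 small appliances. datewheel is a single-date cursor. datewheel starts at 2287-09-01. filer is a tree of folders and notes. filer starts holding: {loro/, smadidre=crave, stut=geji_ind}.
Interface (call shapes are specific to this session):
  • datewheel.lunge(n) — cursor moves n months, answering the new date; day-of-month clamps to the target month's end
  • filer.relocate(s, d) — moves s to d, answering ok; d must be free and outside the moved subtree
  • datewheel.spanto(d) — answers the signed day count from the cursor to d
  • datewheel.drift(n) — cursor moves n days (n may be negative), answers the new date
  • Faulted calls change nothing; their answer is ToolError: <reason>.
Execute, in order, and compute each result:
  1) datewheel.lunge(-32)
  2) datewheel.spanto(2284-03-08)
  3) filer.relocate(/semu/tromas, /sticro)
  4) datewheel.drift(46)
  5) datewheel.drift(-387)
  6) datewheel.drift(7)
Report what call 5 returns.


Answer: 2284-01-26

Derivation:
$ datewheel.lunge n→-32
= 2285-01-01
$ datewheel.spanto d→2284-03-08
= -299
$ filer.relocate s→/semu/tromas d→/sticro
= ToolError: not found
$ datewheel.drift n→46
= 2285-02-16
$ datewheel.drift n→-387
= 2284-01-26
$ datewheel.drift n→7
= 2284-02-02


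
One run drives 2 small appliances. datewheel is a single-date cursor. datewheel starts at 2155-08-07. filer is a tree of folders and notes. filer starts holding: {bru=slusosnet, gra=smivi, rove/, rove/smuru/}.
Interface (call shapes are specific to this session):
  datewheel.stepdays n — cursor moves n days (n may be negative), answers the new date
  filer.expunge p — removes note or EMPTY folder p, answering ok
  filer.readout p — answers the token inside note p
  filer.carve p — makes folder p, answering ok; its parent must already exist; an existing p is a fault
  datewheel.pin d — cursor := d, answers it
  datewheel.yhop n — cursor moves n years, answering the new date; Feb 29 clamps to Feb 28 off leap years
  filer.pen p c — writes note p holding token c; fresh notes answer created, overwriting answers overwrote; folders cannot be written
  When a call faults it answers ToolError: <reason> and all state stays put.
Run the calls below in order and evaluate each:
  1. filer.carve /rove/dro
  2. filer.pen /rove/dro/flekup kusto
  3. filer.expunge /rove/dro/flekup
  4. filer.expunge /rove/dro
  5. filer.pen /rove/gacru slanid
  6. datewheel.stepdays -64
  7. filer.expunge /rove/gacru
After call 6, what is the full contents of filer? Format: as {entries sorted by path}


Answer: {bru=slusosnet, gra=smivi, rove/, rove/gacru=slanid, rove/smuru/}

Derivation:
>> filer.carve(p→/rove/dro)
<< ok
>> filer.pen(p→/rove/dro/flekup, c→kusto)
<< created
>> filer.expunge(p→/rove/dro/flekup)
<< ok
>> filer.expunge(p→/rove/dro)
<< ok
>> filer.pen(p→/rove/gacru, c→slanid)
<< created
>> datewheel.stepdays(n→-64)
<< 2155-06-04
>> filer.expunge(p→/rove/gacru)
<< ok


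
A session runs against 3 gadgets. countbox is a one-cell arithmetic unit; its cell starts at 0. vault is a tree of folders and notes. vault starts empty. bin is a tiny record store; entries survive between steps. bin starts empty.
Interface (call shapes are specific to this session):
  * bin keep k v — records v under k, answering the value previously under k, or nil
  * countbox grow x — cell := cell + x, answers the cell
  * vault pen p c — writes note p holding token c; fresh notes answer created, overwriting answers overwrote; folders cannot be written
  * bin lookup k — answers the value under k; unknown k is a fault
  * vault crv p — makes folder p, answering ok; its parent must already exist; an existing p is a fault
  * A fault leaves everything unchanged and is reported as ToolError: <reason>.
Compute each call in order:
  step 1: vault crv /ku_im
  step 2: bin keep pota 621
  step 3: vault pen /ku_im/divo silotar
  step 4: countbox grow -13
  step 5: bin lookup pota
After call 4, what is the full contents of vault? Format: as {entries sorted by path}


Answer: {ku_im/, ku_im/divo=silotar}

Derivation:
==> vault crv(p→/ku_im)
<== ok
==> bin keep(k→pota, v→621)
<== nil
==> vault pen(p→/ku_im/divo, c→silotar)
<== created
==> countbox grow(x→-13)
<== -13
==> bin lookup(k→pota)
<== 621


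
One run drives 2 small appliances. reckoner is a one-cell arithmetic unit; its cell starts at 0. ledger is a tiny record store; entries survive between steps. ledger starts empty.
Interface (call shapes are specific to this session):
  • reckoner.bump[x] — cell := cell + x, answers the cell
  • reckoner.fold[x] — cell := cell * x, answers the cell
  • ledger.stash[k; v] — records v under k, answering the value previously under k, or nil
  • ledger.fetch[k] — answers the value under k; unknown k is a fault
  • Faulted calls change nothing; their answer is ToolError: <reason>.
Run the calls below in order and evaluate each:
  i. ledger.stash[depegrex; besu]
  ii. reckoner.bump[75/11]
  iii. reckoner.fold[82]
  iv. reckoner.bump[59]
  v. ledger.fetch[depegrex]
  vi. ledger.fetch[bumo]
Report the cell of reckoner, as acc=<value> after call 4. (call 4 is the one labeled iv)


I use ledger.stash(depegrex, besu), → nil.
I use reckoner.bump(75/11), giving 75/11.
Next I call reckoner.fold(82), and observe 6150/11.
I call reckoner.bump(59), — result: 6799/11.
Invoking ledger.fetch(depegrex), and observe besu.
I run ledger.fetch(bumo), yielding ToolError: no such key bumo.

Answer: acc=6799/11


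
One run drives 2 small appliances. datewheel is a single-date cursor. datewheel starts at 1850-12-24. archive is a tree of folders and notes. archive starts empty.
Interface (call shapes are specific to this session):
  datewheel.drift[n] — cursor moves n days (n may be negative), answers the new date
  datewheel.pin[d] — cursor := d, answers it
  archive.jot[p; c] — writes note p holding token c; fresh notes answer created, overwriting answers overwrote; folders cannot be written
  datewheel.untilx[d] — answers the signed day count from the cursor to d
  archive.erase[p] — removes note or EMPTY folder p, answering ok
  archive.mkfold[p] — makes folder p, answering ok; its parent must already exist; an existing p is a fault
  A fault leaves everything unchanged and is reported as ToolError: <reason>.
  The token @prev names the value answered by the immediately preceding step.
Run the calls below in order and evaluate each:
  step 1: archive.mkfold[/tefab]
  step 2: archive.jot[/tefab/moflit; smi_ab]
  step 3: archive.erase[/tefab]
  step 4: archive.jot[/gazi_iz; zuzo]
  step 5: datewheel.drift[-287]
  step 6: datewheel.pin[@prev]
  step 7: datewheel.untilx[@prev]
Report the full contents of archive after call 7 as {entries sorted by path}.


Answer: {gazi_iz=zuzo, tefab/, tefab/moflit=smi_ab}

Derivation:
% archive.mkfold p=/tefab
= ok
% archive.jot p=/tefab/moflit c=smi_ab
= created
% archive.erase p=/tefab
= ToolError: not empty
% archive.jot p=/gazi_iz c=zuzo
= created
% datewheel.drift n=-287
= 1850-03-12
% datewheel.pin d=@prev
= 1850-03-12
% datewheel.untilx d=@prev
= 0


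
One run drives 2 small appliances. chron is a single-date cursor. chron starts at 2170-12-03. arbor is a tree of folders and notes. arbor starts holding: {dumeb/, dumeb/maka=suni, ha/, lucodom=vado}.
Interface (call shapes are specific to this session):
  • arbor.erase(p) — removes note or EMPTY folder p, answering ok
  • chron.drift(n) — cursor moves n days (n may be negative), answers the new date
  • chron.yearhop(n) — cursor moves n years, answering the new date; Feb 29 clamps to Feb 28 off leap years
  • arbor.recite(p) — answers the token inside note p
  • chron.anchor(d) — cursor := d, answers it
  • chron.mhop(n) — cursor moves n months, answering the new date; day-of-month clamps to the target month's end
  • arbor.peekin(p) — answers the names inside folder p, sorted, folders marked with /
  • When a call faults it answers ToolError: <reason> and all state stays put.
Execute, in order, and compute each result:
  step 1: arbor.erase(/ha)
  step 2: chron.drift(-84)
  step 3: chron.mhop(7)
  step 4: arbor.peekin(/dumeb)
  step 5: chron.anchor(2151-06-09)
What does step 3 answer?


Answer: 2171-04-10

Derivation:
-> erase(p='/ha')
<- ok
-> drift(n='-84')
<- 2170-09-10
-> mhop(n='7')
<- 2171-04-10
-> peekin(p='/dumeb')
<- [maka]
-> anchor(d='2151-06-09')
<- 2151-06-09


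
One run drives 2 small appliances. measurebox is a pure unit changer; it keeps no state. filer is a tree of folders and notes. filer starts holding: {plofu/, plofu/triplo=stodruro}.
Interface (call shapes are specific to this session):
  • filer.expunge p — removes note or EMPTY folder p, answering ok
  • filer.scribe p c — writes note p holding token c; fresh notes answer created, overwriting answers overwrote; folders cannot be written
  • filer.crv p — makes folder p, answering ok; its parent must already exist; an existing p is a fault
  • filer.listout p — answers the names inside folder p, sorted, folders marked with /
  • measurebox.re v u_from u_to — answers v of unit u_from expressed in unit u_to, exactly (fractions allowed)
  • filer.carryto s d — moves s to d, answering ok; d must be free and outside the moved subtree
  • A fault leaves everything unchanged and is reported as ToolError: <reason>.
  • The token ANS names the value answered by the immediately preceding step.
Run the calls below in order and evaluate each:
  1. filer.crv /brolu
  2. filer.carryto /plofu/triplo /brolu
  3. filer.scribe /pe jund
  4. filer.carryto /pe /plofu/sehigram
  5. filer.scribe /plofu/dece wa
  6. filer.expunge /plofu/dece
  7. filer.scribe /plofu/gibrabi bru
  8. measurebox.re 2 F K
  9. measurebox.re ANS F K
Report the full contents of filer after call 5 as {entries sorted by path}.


Step: filer.crv[p: /brolu]
Result: ok
Step: filer.carryto[s: /plofu/triplo; d: /brolu]
Result: ToolError: exists
Step: filer.scribe[p: /pe; c: jund]
Result: created
Step: filer.carryto[s: /pe; d: /plofu/sehigram]
Result: ok
Step: filer.scribe[p: /plofu/dece; c: wa]
Result: created
Step: filer.expunge[p: /plofu/dece]
Result: ok
Step: filer.scribe[p: /plofu/gibrabi; c: bru]
Result: created
Step: measurebox.re[v: 2; u_from: F; u_to: K]
Result: 15389/60
Step: measurebox.re[v: ANS; u_from: F; u_to: K]
Result: 107423/270

Answer: {brolu/, plofu/, plofu/dece=wa, plofu/sehigram=jund, plofu/triplo=stodruro}


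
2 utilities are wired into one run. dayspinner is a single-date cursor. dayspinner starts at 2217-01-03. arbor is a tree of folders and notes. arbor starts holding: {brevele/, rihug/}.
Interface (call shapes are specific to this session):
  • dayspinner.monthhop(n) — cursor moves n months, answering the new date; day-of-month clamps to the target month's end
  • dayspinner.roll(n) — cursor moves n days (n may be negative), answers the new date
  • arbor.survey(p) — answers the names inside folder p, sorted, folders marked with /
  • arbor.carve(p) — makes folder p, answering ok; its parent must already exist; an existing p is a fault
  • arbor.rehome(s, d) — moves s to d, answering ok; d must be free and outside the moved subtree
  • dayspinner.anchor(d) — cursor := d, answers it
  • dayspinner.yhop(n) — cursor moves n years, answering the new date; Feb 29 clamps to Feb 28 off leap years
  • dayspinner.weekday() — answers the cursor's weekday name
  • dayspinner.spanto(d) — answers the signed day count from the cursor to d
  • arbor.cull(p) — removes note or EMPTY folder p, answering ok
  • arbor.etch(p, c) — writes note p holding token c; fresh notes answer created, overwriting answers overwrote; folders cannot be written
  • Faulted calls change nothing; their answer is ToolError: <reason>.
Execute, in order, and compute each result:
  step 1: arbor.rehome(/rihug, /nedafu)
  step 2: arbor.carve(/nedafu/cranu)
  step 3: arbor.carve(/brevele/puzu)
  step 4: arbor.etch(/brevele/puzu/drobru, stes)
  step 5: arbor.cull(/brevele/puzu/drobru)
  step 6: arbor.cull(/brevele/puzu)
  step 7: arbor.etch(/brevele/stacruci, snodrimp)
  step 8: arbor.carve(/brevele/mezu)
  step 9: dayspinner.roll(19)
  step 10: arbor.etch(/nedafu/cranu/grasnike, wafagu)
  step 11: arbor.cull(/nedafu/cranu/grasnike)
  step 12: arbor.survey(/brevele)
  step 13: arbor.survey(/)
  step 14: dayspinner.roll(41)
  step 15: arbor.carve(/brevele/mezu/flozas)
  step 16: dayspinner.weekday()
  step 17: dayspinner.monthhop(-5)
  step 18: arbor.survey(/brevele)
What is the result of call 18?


-- rehome(s: /rihug, d: /nedafu) == ok
-- carve(p: /nedafu/cranu) == ok
-- carve(p: /brevele/puzu) == ok
-- etch(p: /brevele/puzu/drobru, c: stes) == created
-- cull(p: /brevele/puzu/drobru) == ok
-- cull(p: /brevele/puzu) == ok
-- etch(p: /brevele/stacruci, c: snodrimp) == created
-- carve(p: /brevele/mezu) == ok
-- roll(n: 19) == 2217-01-22
-- etch(p: /nedafu/cranu/grasnike, c: wafagu) == created
-- cull(p: /nedafu/cranu/grasnike) == ok
-- survey(p: /brevele) == [mezu/, stacruci]
-- survey(p: /) == [brevele/, nedafu/]
-- roll(n: 41) == 2217-03-04
-- carve(p: /brevele/mezu/flozas) == ok
-- weekday() == Tuesday
-- monthhop(n: -5) == 2216-10-04
-- survey(p: /brevele) == [mezu/, stacruci]

Answer: [mezu/, stacruci]


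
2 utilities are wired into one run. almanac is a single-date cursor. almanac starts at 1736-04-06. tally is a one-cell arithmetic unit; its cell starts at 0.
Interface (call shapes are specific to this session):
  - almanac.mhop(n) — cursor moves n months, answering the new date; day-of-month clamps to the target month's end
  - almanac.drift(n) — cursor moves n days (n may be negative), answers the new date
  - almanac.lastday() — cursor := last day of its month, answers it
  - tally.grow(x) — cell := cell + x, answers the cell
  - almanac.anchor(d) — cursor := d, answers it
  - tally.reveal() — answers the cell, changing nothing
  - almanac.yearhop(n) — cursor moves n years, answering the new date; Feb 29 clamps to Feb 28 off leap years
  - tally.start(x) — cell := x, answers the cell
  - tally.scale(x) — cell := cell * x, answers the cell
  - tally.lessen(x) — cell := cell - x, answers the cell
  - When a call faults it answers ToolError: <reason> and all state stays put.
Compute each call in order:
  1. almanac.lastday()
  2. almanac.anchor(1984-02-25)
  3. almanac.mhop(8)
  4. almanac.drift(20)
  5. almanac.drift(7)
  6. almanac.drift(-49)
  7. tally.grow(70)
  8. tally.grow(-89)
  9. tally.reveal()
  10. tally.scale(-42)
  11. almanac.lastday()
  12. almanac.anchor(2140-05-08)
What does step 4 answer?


% 1. lastday() -> 1736-04-30
% 2. anchor(d→1984-02-25) -> 1984-02-25
% 3. mhop(n→8) -> 1984-10-25
% 4. drift(n→20) -> 1984-11-14
% 5. drift(n→7) -> 1984-11-21
% 6. drift(n→-49) -> 1984-10-03
% 7. grow(x→70) -> 70
% 8. grow(x→-89) -> -19
% 9. reveal() -> -19
% 10. scale(x→-42) -> 798
% 11. lastday() -> 1984-10-31
% 12. anchor(d→2140-05-08) -> 2140-05-08

Answer: 1984-11-14


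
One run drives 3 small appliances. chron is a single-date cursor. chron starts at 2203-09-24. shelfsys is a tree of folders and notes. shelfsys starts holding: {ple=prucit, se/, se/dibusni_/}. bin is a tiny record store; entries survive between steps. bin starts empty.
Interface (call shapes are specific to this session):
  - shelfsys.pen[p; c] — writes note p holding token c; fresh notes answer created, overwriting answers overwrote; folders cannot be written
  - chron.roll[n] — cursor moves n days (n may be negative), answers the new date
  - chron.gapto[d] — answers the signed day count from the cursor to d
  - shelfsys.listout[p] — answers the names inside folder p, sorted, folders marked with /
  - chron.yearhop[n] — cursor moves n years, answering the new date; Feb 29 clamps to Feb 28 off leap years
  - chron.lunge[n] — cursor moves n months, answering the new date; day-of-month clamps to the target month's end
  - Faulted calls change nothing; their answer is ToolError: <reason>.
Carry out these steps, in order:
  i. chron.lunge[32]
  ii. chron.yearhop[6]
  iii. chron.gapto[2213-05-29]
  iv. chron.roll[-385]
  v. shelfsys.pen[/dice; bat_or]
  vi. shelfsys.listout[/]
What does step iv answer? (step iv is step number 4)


Answer: 2211-05-05

Derivation:
-> chron.lunge(n: 32)
<- 2206-05-24
-> chron.yearhop(n: 6)
<- 2212-05-24
-> chron.gapto(d: 2213-05-29)
<- 370
-> chron.roll(n: -385)
<- 2211-05-05
-> shelfsys.pen(p: /dice, c: bat_or)
<- created
-> shelfsys.listout(p: /)
<- [dice, ple, se/]
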